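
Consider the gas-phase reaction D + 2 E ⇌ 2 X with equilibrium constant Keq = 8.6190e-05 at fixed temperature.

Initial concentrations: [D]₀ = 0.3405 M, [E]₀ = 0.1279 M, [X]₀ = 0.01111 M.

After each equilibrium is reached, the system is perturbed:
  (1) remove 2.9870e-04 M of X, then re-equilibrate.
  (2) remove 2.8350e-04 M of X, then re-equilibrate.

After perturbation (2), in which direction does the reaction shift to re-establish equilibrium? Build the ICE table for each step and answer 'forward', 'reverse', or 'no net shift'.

Q₀ = 0.02216 vs Keq = 8.6190e-05 ⇒ Q>K, reverse
Step 1:
                    D           E           X
  init         0.3405      0.1279     0.01111
  Δ          0.005178     0.01036    -0.01036
  eq           0.3457      0.1383  7.5465e-04
  solve Keq expr → x = -0.005178; check Q = 8.6190e-05
Then remove 2.9870e-04 M of X.
Step 2:
                    D           E           X
  init         0.3457      0.1383  4.5595e-04
  Δ       -1.4846e-04 -2.9692e-04  2.9692e-04
  eq           0.3455       0.138  7.5287e-04
  solve Keq expr → x = 1.4846e-04; check Q = 8.6190e-05
Then remove 2.8350e-04 M of X.
Step 3:
                    D           E           X
  init         0.3455       0.138  4.6937e-04
  Δ       -1.4090e-04 -2.8181e-04  2.8181e-04
  eq           0.3454      0.1377  7.5118e-04
  solve Keq expr → x = 1.4090e-04; check Q = 8.6190e-05

Direction: forward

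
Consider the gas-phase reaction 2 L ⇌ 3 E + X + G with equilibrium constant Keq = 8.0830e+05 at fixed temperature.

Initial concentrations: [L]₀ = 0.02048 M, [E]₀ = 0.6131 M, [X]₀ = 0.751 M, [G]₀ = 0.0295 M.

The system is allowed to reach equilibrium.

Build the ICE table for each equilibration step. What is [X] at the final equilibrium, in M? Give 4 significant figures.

Q₀ = 12.17 vs Keq = 8.0830e+05 ⇒ Q<K, forward
Step 1:
                    L           E           X           G
  I           0.02048      0.6131       0.751      0.0295
  C          -0.02038     0.03057     0.01019     0.01019
  E        9.9838e-05      0.6437      0.7612     0.03969
  solve Keq expr → x = 0.01019; check Q = 8.0830e+05

[X]_eq = 0.7612 M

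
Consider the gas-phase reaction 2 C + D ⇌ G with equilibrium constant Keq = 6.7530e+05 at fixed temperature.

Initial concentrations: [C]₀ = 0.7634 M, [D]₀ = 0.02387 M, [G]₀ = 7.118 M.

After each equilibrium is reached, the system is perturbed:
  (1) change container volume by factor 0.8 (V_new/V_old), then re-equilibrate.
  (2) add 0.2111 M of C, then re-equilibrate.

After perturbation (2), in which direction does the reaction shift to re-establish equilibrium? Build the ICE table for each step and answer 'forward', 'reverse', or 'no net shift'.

Q₀ = 511.7 vs Keq = 6.7530e+05 ⇒ Q<K, forward
Step 1:
                   C          D          G
  I           0.7634    0.02387      7.118
  C          -0.0477   -0.02385    0.02385
  E           0.7157 2.0647e-05      7.142
  solve Keq expr → x = 0.02385; check Q = 6.7530e+05
Then change container volume by factor 0.8 (V_new/V_old).
Step 2:
                   C          D          G
  I           0.8946 2.5808e-05      8.927
  C       -1.8581e-05 -9.2903e-06 9.2903e-06
  E           0.8946 1.6518e-05      8.927
  solve Keq expr → x = 9.2903e-06; check Q = 6.7530e+05
Then add 0.2111 M of C.
Step 3:
                   C          D          G
  I            1.106 1.6518e-05      8.927
  C       -1.1410e-05 -5.7049e-06 5.7049e-06
  E            1.106 1.0813e-05      8.927
  solve Keq expr → x = 5.7049e-06; check Q = 6.7530e+05

Direction: forward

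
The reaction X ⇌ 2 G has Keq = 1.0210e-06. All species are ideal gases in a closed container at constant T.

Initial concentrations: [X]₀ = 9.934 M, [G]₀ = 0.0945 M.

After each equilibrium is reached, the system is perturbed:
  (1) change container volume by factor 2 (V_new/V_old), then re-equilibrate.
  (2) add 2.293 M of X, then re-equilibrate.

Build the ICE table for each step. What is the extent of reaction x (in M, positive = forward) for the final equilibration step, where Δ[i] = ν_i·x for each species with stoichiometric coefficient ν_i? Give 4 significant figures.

x = 2.3485e-04 M

Q₀ = 8.9896e-04 vs Keq = 1.0210e-06 ⇒ Q>K, reverse
Step 1:
                   X          G
  Initial      9.934     0.0945
  Change     0.04565   -0.09131
  Equil         9.98   0.003192
  solve Keq expr → x = -0.04565; check Q = 1.0210e-06
Then change container volume by factor 2 (V_new/V_old).
Step 2:
                   X          G
  Initial       4.99   0.001596
  Change  -3.3051e-04 6.6102e-04
  Equil        4.989   0.002257
  solve Keq expr → x = 3.3051e-04; check Q = 1.0210e-06
Then add 2.293 M of X.
Step 3:
                   X          G
  Initial      7.282   0.002257
  Change  -2.3485e-04 4.6970e-04
  Equil        7.282   0.002727
  solve Keq expr → x = 2.3485e-04; check Q = 1.0210e-06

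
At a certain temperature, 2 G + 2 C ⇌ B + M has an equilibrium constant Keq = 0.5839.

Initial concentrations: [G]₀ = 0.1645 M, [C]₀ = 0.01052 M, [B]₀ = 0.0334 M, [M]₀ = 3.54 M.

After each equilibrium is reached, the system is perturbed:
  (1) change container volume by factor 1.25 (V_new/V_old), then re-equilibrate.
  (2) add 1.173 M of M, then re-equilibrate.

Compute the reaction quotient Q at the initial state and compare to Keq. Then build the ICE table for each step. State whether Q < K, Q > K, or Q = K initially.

Q₀ = 3.9481e+04; Q > K (proceeds reverse)

Q₀ = 3.9481e+04 vs Keq = 0.5839 ⇒ Q>K, reverse
Step 1:
                   G          C          B          M
  I           0.1645    0.01052     0.0334       3.54
  C          0.06669    0.06669   -0.03335   -0.03335
  E           0.2312    0.07721 5.3063e-05      3.507
  solve Keq expr → x = -0.03335; check Q = 0.5839
Then change container volume by factor 1.25 (V_new/V_old).
Step 2:
                   G          C          B          M
  I            0.185    0.06177 4.2450e-05      2.805
  C       3.0492e-05 3.0492e-05 -1.5246e-05 -1.5246e-05
  E            0.185     0.0618 2.7204e-05      2.805
  solve Keq expr → x = -1.5246e-05; check Q = 0.5839
Then add 1.173 M of M.
Step 3:
                   G          C          B          M
  I            0.185     0.0618 2.7204e-05      3.978
  C       1.6016e-05 1.6016e-05 -8.0078e-06 -8.0078e-06
  E            0.185    0.06182 1.9196e-05      3.978
  solve Keq expr → x = -8.0078e-06; check Q = 0.5839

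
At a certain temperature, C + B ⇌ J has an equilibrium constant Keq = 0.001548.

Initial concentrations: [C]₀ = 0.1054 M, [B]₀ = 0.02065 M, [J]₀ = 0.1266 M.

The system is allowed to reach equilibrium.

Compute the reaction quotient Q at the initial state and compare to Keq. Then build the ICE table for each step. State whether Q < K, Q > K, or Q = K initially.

Q₀ = 58.17 vs Keq = 0.001548 ⇒ Q>K, reverse
Step 1:
                    C           B           J
  Initial      0.1054     0.02065      0.1266
  Change       0.1265      0.1265     -0.1265
  Equil        0.2319      0.1472  5.2852e-05
  solve Keq expr → x = -0.1265; check Q = 0.001548

Q₀ = 58.17; Q > K (proceeds reverse)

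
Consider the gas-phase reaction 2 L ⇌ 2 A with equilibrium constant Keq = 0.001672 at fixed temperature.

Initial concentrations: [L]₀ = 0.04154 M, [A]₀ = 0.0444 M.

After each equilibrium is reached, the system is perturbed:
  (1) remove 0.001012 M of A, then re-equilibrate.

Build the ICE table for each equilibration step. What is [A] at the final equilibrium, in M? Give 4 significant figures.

Q₀ = 1.142 vs Keq = 0.001672 ⇒ Q>K, reverse
Step 1:
                    L           A
  I           0.04154      0.0444
  C           0.04102    -0.04102
  E           0.08256    0.003376
  solve Keq expr → x = -0.02051; check Q = 0.001672
Then remove 0.001012 M of A.
Step 2:
                    L           A
  I           0.08256    0.002364
  C       -9.7224e-04  9.7224e-04
  E           0.08159    0.003336
  solve Keq expr → x = 4.8612e-04; check Q = 0.001672

[A]_eq = 0.003336 M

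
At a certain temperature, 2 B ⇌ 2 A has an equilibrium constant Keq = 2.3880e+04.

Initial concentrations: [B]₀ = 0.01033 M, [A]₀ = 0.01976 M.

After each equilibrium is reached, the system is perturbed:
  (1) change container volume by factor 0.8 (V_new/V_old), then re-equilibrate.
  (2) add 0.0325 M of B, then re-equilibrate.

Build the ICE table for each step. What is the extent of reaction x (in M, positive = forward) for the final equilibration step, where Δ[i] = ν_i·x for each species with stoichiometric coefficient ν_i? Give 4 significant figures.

x = 0.01615 M

Q₀ = 3.659 vs Keq = 2.3880e+04 ⇒ Q<K, forward
Step 1:
                    B           A
  init        0.01033     0.01976
  Δ          -0.01014     0.01014
  eq       1.9347e-04      0.0299
  solve Keq expr → x = 0.005068; check Q = 2.3880e+04
Then change container volume by factor 0.8 (V_new/V_old).
Step 2:
                    B           A
  init     2.4183e-04     0.03737
  Δ                 0           0
  eq       2.4183e-04     0.03737
  solve Keq expr → x = 0; check Q = 2.3880e+04
Then add 0.0325 M of B.
Step 3:
                    B           A
  init        0.03274     0.03737
  Δ          -0.03229     0.03229
  eq       4.5079e-04     0.06966
  solve Keq expr → x = 0.01615; check Q = 2.3880e+04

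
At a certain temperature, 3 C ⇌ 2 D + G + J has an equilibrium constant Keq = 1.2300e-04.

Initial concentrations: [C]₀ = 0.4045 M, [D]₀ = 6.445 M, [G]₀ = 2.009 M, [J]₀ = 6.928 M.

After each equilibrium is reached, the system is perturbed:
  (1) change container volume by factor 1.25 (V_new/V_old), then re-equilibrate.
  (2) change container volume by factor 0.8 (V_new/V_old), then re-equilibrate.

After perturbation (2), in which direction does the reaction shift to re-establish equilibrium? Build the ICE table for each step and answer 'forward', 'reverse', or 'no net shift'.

Direction: reverse

Q₀ = 8735 vs Keq = 1.2300e-04 ⇒ Q>K, reverse
Step 1:
                  C         D         G         J
  Initial    0.4045     6.445     2.009     6.928
  Change      6.024    -4.016    -2.008    -2.008
  Equil       6.428     2.429  0.001125      4.92
  solve Keq expr → x = -2.008; check Q = 1.2300e-04
Then change container volume by factor 1.25 (V_new/V_old).
Step 2:
                  C         D         G         J
  Initial     5.142     1.943 9.0018e-04     3.936
  Change  -6.7206e-04 4.4804e-04 2.2402e-04 2.2402e-04
  Equil       5.142     1.944  0.001124     3.936
  solve Keq expr → x = 2.2402e-04; check Q = 1.2300e-04
Then change container volume by factor 0.8 (V_new/V_old).
Step 3:
                  C         D         G         J
  Initial     6.427      2.43  0.001405      4.92
  Change  8.4008e-04 -5.6005e-04 -2.8003e-04 -2.8003e-04
  Equil       6.428     2.429  0.001125      4.92
  solve Keq expr → x = -2.8003e-04; check Q = 1.2300e-04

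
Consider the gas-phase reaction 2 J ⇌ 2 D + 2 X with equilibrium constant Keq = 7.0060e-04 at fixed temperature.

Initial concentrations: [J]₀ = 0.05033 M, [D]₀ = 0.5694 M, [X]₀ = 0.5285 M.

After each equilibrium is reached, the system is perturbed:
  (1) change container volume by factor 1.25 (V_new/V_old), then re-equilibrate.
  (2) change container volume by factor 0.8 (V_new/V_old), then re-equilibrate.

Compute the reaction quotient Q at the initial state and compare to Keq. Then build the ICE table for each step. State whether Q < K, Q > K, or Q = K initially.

Q₀ = 35.75 vs Keq = 7.0060e-04 ⇒ Q>K, reverse
Step 1:
                  J         D         X
  init      0.05033    0.5694    0.5285
  Δ          0.4339   -0.4339   -0.4339
  eq         0.4842    0.1355   0.09459
  solve Keq expr → x = -0.217; check Q = 7.0060e-04
Then change container volume by factor 1.25 (V_new/V_old).
Step 2:
                  J         D         X
  init       0.3874    0.1084   0.07568
  Δ       -0.009327  0.009327  0.009327
  eq         0.3781    0.1177     0.085
  solve Keq expr → x = 0.004664; check Q = 7.0060e-04
Then change container volume by factor 0.8 (V_new/V_old).
Step 3:
                  J         D         X
  init       0.4726    0.1472    0.1063
  Δ         0.01166  -0.01166  -0.01166
  eq         0.4842    0.1355   0.09459
  solve Keq expr → x = -0.005829; check Q = 7.0060e-04

Q₀ = 35.75; Q > K (proceeds reverse)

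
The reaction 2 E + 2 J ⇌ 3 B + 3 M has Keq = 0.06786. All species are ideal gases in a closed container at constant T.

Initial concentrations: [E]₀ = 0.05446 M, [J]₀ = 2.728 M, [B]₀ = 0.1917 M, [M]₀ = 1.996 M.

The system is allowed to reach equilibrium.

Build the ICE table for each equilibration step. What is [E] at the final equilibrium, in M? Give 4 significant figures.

Q₀ = 2.538 vs Keq = 0.06786 ⇒ Q>K, reverse
Step 1:
                  E         J         B         M
  init      0.05446     2.728    0.1917     1.996
  Δ         0.06081   0.06081  -0.09121  -0.09121
  eq         0.1153     2.789    0.1005     1.905
  solve Keq expr → x = -0.0304; check Q = 0.06786

[E]_eq = 0.1153 M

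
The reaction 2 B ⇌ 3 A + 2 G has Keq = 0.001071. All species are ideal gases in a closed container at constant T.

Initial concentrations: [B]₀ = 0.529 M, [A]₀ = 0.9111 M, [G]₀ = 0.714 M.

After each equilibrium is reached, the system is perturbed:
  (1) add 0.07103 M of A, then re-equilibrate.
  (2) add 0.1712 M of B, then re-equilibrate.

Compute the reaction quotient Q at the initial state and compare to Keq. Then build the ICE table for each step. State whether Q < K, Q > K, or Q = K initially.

Q₀ = 1.378; Q > K (proceeds reverse)

Q₀ = 1.378 vs Keq = 0.001071 ⇒ Q>K, reverse
Step 1:
                   B          A          G
  I            0.529     0.9111      0.714
  C            0.446    -0.6691     -0.446
  E            0.975      0.242      0.268
  solve Keq expr → x = -0.223; check Q = 0.001071
Then add 0.07103 M of A.
Step 2:
                   B          A          G
  I            0.975     0.3131      0.268
  C          0.03031   -0.04546   -0.03031
  E            1.005     0.2676     0.2377
  solve Keq expr → x = -0.01515; check Q = 0.001071
Then add 0.1712 M of B.
Step 3:
                   B          A          G
  I            1.177     0.2676     0.2377
  C         -0.01201    0.01801    0.01201
  E            1.165     0.2856     0.2497
  solve Keq expr → x = 0.006004; check Q = 0.001071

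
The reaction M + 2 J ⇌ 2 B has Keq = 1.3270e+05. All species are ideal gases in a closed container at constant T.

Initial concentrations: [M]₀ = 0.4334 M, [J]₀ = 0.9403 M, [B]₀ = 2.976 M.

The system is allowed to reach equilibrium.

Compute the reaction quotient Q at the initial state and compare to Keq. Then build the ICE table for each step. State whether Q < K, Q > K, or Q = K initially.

Q₀ = 23.11 vs Keq = 1.3270e+05 ⇒ Q<K, forward
Step 1:
                  M         J         B
  I          0.4334    0.9403     2.976
  C         -0.4217   -0.8434    0.8434
  E         0.01171   0.09691     3.819
  solve Keq expr → x = 0.4217; check Q = 1.3270e+05

Q₀ = 23.11; Q < K (proceeds forward)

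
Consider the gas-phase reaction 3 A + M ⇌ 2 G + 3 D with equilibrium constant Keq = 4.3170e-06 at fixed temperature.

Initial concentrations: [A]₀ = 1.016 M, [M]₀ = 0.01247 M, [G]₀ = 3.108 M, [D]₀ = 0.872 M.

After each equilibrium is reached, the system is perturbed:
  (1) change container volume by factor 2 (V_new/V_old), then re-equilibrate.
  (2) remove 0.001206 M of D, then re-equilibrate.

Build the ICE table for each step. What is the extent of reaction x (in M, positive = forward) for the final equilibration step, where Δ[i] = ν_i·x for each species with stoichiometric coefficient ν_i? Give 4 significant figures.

x = 3.9609e-04 M

Q₀ = 489.7 vs Keq = 4.3170e-06 ⇒ Q>K, reverse
Step 1:
                   A          M          G          D
  Initial      1.016    0.01247      3.108      0.872
  Change       0.861      0.287     -0.574     -0.861
  Equil        1.877     0.2995      2.534      0.011
  solve Keq expr → x = -0.287; check Q = 4.3170e-06
Then change container volume by factor 2 (V_new/V_old).
Step 2:
                   A          M          G          D
  Initial     0.9385     0.1497      1.267   0.005501
  Change   -0.001409 -4.6955e-04 9.3911e-04   0.001409
  Equil       0.9371     0.1493      1.268   0.006909
  solve Keq expr → x = 4.6955e-04; check Q = 4.3170e-06
Then remove 0.001206 M of D.
Step 3:
                   A          M          G          D
  Initial     0.9371     0.1493      1.268   0.005703
  Change   -0.001188 -3.9609e-04 7.9217e-04   0.001188
  Equil       0.9359     0.1489      1.269   0.006891
  solve Keq expr → x = 3.9609e-04; check Q = 4.3170e-06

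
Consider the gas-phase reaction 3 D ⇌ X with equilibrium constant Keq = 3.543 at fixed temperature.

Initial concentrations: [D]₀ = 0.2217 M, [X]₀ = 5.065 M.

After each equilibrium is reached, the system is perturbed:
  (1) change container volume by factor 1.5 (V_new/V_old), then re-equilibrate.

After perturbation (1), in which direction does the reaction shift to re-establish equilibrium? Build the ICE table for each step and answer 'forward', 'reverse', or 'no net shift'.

Q₀ = 464.8 vs Keq = 3.543 ⇒ Q>K, reverse
Step 1:
                    D           X
  I            0.2217       5.065
  C            0.8826     -0.2942
  E             1.104       4.771
  solve Keq expr → x = -0.2942; check Q = 3.543
Then change container volume by factor 1.5 (V_new/V_old).
Step 2:
                    D           X
  I            0.7362       3.181
  C             0.221    -0.07366
  E            0.9572       3.107
  solve Keq expr → x = -0.07366; check Q = 3.543

Direction: reverse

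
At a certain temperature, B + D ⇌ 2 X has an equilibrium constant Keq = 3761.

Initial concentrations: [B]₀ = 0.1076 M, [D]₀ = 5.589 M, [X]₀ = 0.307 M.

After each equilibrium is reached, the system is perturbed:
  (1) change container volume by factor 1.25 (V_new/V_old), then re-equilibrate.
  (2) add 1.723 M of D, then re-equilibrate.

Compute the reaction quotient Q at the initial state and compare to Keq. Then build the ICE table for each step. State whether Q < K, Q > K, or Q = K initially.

Q₀ = 0.1567; Q < K (proceeds forward)

Q₀ = 0.1567 vs Keq = 3761 ⇒ Q<K, forward
Step 1:
                   B          D          X
  init        0.1076      5.589      0.307
  Δ          -0.1076    -0.1076     0.2152
  eq      1.3226e-05      5.481     0.5222
  solve Keq expr → x = 0.1076; check Q = 3761
Then change container volume by factor 1.25 (V_new/V_old).
Step 2:
                   B          D          X
  init    1.0581e-05      4.385     0.4177
  Δ                0          0          0
  eq      1.0581e-05      4.385     0.4177
  solve Keq expr → x = 0; check Q = 3761
Then add 1.723 M of D.
Step 3:
                   B          D          X
  init    1.0581e-05      6.108     0.4177
  Δ       -2.9845e-06 -2.9845e-06 5.9690e-06
  eq      7.5965e-06      6.108     0.4177
  solve Keq expr → x = 2.9845e-06; check Q = 3761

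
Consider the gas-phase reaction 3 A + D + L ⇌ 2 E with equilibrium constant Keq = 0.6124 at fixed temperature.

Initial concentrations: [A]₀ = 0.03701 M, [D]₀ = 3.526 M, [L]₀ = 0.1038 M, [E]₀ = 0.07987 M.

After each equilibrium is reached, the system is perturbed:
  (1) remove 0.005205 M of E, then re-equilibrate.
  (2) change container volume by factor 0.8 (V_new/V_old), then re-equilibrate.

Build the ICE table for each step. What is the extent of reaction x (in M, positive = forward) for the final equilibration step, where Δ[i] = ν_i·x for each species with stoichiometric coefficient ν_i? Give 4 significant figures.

x = 0.003277 M

Q₀ = 343.8 vs Keq = 0.6124 ⇒ Q>K, reverse
Step 1:
                  A         D         L         E
  Initial   0.03701     3.526    0.1038   0.07987
  Change    0.08536   0.02845   0.02845   -0.0569
  Equil      0.1224     3.554    0.1323   0.02297
  solve Keq expr → x = -0.02845; check Q = 0.6124
Then remove 0.005205 M of E.
Step 2:
                  A         D         L         E
  Initial    0.1224     3.554    0.1323   0.01776
  Change  -0.005348 -0.001783 -0.001783  0.003565
  Equil       0.117     3.553    0.1305   0.02133
  solve Keq expr → x = 0.001783; check Q = 0.6124
Then change container volume by factor 0.8 (V_new/V_old).
Step 3:
                  A         D         L         E
  Initial    0.1463     4.441    0.1631   0.02666
  Change  -0.009831 -0.003277 -0.003277  0.006554
  Equil      0.1364     4.438    0.1598   0.03321
  solve Keq expr → x = 0.003277; check Q = 0.6124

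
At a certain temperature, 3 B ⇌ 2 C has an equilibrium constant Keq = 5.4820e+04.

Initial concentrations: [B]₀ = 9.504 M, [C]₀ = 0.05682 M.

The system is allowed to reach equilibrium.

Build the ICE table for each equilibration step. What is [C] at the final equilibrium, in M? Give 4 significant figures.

[C]_eq = 6.333 M

Q₀ = 3.7608e-06 vs Keq = 5.4820e+04 ⇒ Q<K, forward
Step 1:
                   B          C
  init         9.504    0.05682
  Δ           -9.414      6.276
  eq          0.0901      6.333
  solve Keq expr → x = 3.138; check Q = 5.4820e+04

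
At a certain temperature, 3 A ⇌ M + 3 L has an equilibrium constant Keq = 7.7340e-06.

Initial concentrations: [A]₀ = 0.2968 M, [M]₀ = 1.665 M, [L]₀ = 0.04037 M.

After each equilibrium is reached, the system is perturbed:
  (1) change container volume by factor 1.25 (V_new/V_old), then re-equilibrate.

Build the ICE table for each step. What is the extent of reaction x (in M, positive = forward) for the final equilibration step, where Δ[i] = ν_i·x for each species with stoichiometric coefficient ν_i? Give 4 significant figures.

x = 1.1214e-04 M

Q₀ = 0.00419 vs Keq = 7.7340e-06 ⇒ Q>K, reverse
Step 1:
                   A          M          L
  init        0.2968      1.665    0.04037
  Δ          0.03482   -0.01161   -0.03482
  eq          0.3316      1.653   0.005546
  solve Keq expr → x = -0.01161; check Q = 7.7340e-06
Then change container volume by factor 1.25 (V_new/V_old).
Step 2:
                   A          M          L
  init        0.2653      1.323   0.004437
  Δ       -3.3641e-04 1.1214e-04 3.3641e-04
  eq           0.265      1.323   0.004773
  solve Keq expr → x = 1.1214e-04; check Q = 7.7340e-06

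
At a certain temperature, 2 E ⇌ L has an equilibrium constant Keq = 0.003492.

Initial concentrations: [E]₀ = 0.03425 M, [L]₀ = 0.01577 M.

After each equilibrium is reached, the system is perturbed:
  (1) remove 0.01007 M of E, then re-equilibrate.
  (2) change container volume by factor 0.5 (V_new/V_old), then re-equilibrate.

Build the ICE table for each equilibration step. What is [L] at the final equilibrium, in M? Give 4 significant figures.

[L]_eq = 4.3299e-05 M

Q₀ = 13.44 vs Keq = 0.003492 ⇒ Q>K, reverse
Step 1:
                   E          L
  Initial    0.03425    0.01577
  Change     0.03151   -0.01575
  Equil      0.06576 1.5101e-05
  solve Keq expr → x = -0.01575; check Q = 0.003492
Then remove 0.01007 M of E.
Step 2:
                   E          L
  Initial    0.05569 1.5101e-05
  Change  8.5348e-06 -4.2674e-06
  Equil       0.0557 1.0833e-05
  solve Keq expr → x = -4.2674e-06; check Q = 0.003492
Then change container volume by factor 0.5 (V_new/V_old).
Step 3:
                   E          L
  Initial     0.1114 2.1666e-05
  Change  -4.3266e-05 2.1633e-05
  Equil       0.1114 4.3299e-05
  solve Keq expr → x = 2.1633e-05; check Q = 0.003492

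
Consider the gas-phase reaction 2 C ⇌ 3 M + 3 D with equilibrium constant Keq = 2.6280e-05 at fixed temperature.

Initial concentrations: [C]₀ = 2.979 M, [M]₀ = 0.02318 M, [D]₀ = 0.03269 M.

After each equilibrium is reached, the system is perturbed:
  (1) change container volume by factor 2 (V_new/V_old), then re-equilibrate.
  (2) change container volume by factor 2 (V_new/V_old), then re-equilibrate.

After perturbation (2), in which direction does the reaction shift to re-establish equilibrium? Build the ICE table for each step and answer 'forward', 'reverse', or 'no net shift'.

Direction: forward

Q₀ = 4.9028e-11 vs Keq = 2.6280e-05 ⇒ Q<K, forward
Step 1:
                  C         M         D
  Initial     2.979   0.02318   0.03269
  Change    -0.1441    0.2161    0.2161
  Equil       2.835    0.2393    0.2488
  solve Keq expr → x = 0.07205; check Q = 2.6280e-05
Then change container volume by factor 2 (V_new/V_old).
Step 2:
                  C         M         D
  Initial     1.417    0.1197    0.1244
  Change   -0.04635   0.06953   0.06953
  Equil       1.371    0.1892    0.1939
  solve Keq expr → x = 0.02318; check Q = 2.6280e-05
Then change container volume by factor 2 (V_new/V_old).
Step 3:
                  C         M         D
  Initial    0.6855    0.0946   0.09697
  Change   -0.03571   0.05357   0.05357
  Equil      0.6498    0.1482    0.1505
  solve Keq expr → x = 0.01786; check Q = 2.6280e-05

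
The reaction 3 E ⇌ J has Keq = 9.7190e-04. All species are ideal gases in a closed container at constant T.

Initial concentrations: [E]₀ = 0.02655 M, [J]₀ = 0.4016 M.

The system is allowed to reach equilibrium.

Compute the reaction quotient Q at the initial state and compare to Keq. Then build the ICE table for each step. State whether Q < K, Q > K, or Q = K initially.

Q₀ = 2.1459e+04 vs Keq = 9.7190e-04 ⇒ Q>K, reverse
Step 1:
                   E          J
  Initial    0.02655     0.4016
  Change       1.199    -0.3998
  Equil        1.226   0.001791
  solve Keq expr → x = -0.3998; check Q = 9.7190e-04

Q₀ = 2.1459e+04; Q > K (proceeds reverse)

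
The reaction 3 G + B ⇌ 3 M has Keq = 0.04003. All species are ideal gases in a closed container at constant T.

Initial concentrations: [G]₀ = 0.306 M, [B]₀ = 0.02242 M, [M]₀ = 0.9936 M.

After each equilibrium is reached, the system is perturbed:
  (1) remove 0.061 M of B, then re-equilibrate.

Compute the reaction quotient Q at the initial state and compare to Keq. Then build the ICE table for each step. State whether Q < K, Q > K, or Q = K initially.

Q₀ = 1527; Q > K (proceeds reverse)

Q₀ = 1527 vs Keq = 0.04003 ⇒ Q>K, reverse
Step 1:
                  G         B         M
  init        0.306   0.02242    0.9936
  Δ          0.7572    0.2524   -0.7572
  eq          1.063    0.2748    0.2364
  solve Keq expr → x = -0.2524; check Q = 0.04003
Then remove 0.061 M of B.
Step 2:
                  G         B         M
  init        1.063    0.2138    0.2364
  Δ          0.0144  0.004799   -0.0144
  eq          1.078    0.2186    0.2221
  solve Keq expr → x = -0.004799; check Q = 0.04003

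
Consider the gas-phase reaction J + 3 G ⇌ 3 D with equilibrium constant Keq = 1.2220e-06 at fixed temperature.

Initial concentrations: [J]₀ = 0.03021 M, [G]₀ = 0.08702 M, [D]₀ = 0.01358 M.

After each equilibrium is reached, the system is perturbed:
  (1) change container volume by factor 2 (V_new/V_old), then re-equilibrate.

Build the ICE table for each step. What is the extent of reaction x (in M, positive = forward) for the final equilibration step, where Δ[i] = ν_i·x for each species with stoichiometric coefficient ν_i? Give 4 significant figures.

x = -1.1967e-05 M

Q₀ = 0.1258 vs Keq = 1.2220e-06 ⇒ Q>K, reverse
Step 1:
                    J           G           D
  I           0.03021     0.08702     0.01358
  C           0.00441     0.01323    -0.01323
  E           0.03462      0.1003  3.4932e-04
  solve Keq expr → x = -0.00441; check Q = 1.2220e-06
Then change container volume by factor 2 (V_new/V_old).
Step 2:
                    J           G           D
  I           0.01731     0.05013  1.7466e-04
  C        1.1967e-05  3.5901e-05 -3.5901e-05
  E           0.01732     0.05016  1.3876e-04
  solve Keq expr → x = -1.1967e-05; check Q = 1.2220e-06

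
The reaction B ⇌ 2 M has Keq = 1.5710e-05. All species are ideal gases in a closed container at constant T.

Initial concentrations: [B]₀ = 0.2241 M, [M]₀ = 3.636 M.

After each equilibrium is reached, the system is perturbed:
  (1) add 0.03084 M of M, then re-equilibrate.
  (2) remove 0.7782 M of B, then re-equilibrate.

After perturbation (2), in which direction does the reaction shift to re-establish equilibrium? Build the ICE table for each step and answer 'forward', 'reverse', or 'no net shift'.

Direction: reverse

Q₀ = 58.99 vs Keq = 1.5710e-05 ⇒ Q>K, reverse
Step 1:
                    B           M
  I            0.2241       3.636
  C             1.815       -3.63
  E             2.039     0.00566
  solve Keq expr → x = -1.815; check Q = 1.5710e-05
Then add 0.03084 M of M.
Step 2:
                    B           M
  I             2.039      0.0365
  C           0.01541    -0.03082
  E             2.055    0.005681
  solve Keq expr → x = -0.01541; check Q = 1.5710e-05
Then remove 0.7782 M of B.
Step 3:
                    B           M
  I             1.276    0.005681
  C        6.0115e-04   -0.001202
  E             1.277    0.004479
  solve Keq expr → x = -6.0115e-04; check Q = 1.5710e-05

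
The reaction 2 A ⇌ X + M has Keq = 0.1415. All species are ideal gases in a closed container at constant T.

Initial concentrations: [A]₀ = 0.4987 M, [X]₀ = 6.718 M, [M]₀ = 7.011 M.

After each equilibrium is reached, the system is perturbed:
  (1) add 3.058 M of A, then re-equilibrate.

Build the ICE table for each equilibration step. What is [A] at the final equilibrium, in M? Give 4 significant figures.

[A]_eq = 9.861 M

Q₀ = 189.4 vs Keq = 0.1415 ⇒ Q>K, reverse
Step 1:
                  A         X         M
  Initial    0.4987     6.718     7.011
  Change      7.617    -3.808    -3.808
  Equil       8.115      2.91     3.203
  solve Keq expr → x = -3.808; check Q = 0.1415
Then add 3.058 M of A.
Step 2:
                  A         X         M
  Initial     11.17      2.91     3.203
  Change     -1.312    0.6561    0.6561
  Equil       9.861     3.566     3.859
  solve Keq expr → x = 0.6561; check Q = 0.1415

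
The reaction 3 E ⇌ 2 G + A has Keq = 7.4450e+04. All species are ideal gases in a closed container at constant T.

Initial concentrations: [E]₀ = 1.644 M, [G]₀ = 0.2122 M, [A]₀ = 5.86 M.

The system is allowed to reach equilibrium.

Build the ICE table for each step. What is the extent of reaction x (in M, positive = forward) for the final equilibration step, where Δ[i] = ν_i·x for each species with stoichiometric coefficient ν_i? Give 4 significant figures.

x = 0.5307 M

Q₀ = 0.05939 vs Keq = 7.4450e+04 ⇒ Q<K, forward
Step 1:
                  E         G         A
  I           1.644    0.2122      5.86
  C          -1.592     1.061    0.5307
  E         0.05183     1.274     6.391
  solve Keq expr → x = 0.5307; check Q = 7.4450e+04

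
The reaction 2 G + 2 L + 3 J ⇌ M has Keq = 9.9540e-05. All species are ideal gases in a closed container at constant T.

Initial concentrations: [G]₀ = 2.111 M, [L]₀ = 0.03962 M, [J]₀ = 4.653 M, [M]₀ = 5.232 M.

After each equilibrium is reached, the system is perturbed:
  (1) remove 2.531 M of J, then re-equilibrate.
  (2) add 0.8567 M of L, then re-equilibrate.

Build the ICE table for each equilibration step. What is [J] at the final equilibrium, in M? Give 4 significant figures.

[J]_eq = 5.705 M

Q₀ = 7.424 vs Keq = 9.9540e-05 ⇒ Q>K, reverse
Step 1:
                   G          L          J          M
  init         2.111    0.03962      4.653      5.232
  Δ            2.141      2.141      3.211      -1.07
  eq           4.252      2.181      7.864      4.162
  solve Keq expr → x = -1.07; check Q = 9.9540e-05
Then remove 2.531 M of J.
Step 2:
                   G          L          J          M
  init         4.252      2.181      5.333      4.162
  Δ           0.5361     0.5361     0.8042    -0.2681
  eq           4.788      2.717      6.138      3.893
  solve Keq expr → x = -0.2681; check Q = 9.9540e-05
Then add 0.8567 M of L.
Step 3:
                   G          L          J          M
  init         4.788      3.573      6.138      3.893
  Δ          -0.2884    -0.2884    -0.4326     0.1442
  eq             4.5      3.285      5.705      4.038
  solve Keq expr → x = 0.1442; check Q = 9.9540e-05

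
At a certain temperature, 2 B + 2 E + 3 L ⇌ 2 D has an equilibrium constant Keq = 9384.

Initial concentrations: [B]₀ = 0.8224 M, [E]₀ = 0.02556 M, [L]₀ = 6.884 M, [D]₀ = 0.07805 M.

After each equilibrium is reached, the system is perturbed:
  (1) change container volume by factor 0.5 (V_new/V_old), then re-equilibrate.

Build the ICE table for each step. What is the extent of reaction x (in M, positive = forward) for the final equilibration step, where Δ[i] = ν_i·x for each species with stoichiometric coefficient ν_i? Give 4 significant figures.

x = 6.1631e-05 M

Q₀ = 0.04226 vs Keq = 9384 ⇒ Q<K, forward
Step 1:
                    B           E           L           D
  init         0.8224     0.02556       6.884     0.07805
  Δ          -0.02549    -0.02549    -0.03823     0.02549
  eq           0.7969  7.4877e-05       6.846      0.1035
  solve Keq expr → x = 0.01274; check Q = 9384
Then change container volume by factor 0.5 (V_new/V_old).
Step 2:
                    B           E           L           D
  init          1.594  1.4975e-04       13.69      0.2071
  Δ       -1.2326e-04 -1.2326e-04 -1.8489e-04  1.2326e-04
  eq            1.594  2.6491e-05       13.69      0.2072
  solve Keq expr → x = 6.1631e-05; check Q = 9384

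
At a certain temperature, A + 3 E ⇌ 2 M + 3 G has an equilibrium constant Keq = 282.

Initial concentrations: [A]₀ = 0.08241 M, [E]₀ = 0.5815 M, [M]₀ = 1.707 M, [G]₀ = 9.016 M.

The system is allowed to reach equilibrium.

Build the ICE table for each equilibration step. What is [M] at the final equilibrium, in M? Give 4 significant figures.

Q₀ = 1.3179e+05 vs Keq = 282 ⇒ Q>K, reverse
Step 1:
                  A         E         M         G
  Initial   0.08241    0.5815     1.707     9.016
  Change     0.3475     1.042    -0.695    -1.042
  Equil      0.4299     1.624     1.012     7.974
  solve Keq expr → x = -0.3475; check Q = 282

[M]_eq = 1.012 M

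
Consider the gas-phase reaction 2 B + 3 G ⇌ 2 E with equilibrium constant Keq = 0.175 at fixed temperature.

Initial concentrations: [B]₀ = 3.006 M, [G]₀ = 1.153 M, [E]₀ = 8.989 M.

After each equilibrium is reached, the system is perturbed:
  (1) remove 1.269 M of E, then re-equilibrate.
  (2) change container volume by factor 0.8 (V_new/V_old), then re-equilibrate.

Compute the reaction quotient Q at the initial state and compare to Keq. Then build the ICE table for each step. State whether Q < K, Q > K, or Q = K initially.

Q₀ = 5.834; Q > K (proceeds reverse)

Q₀ = 5.834 vs Keq = 0.175 ⇒ Q>K, reverse
Step 1:
                   B          G          E
  I            3.006      1.153      8.989
  C            1.082      1.623     -1.082
  E            4.088      2.776      7.907
  solve Keq expr → x = -0.5409; check Q = 0.175
Then remove 1.269 M of E.
Step 2:
                   B          G          E
  I            4.088      2.776      6.638
  C          -0.1409    -0.2114     0.1409
  E            3.947      2.564      6.779
  solve Keq expr → x = 0.07047; check Q = 0.175
Then change container volume by factor 0.8 (V_new/V_old).
Step 3:
                   B          G          E
  I            4.933      3.205      8.474
  C          -0.3089    -0.4634     0.3089
  E            4.625      2.742      8.783
  solve Keq expr → x = 0.1545; check Q = 0.175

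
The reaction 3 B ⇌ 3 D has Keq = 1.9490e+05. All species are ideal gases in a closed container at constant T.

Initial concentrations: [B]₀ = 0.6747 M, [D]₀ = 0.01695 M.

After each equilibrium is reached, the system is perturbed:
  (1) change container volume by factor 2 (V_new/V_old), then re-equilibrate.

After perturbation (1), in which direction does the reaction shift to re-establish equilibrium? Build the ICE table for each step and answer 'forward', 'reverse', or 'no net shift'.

Q₀ = 1.5855e-05 vs Keq = 1.9490e+05 ⇒ Q<K, forward
Step 1:
                    B           D
  Initial      0.6747     0.01695
  Change       -0.663       0.663
  Equil       0.01173      0.6799
  solve Keq expr → x = 0.221; check Q = 1.9490e+05
Then change container volume by factor 2 (V_new/V_old).
Step 2:
                    B           D
  Initial    0.005864        0.34
  Change            0           0
  Equil      0.005864        0.34
  solve Keq expr → x = 0; check Q = 1.9490e+05

Direction: no net shift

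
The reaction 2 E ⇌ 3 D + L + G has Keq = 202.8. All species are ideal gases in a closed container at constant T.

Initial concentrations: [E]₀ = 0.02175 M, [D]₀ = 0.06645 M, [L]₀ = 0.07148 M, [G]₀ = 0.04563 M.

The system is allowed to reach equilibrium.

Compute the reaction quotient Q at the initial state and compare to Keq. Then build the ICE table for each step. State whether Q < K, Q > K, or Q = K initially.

Q₀ = 0.002023 vs Keq = 202.8 ⇒ Q<K, forward
Step 1:
                    E           D           L           G
  init        0.02175     0.06645     0.07148     0.04563
  Δ           -0.0216      0.0324      0.0108      0.0108
  eq       1.4871e-04     0.09885     0.08228     0.05643
  solve Keq expr → x = 0.0108; check Q = 202.8

Q₀ = 0.002023; Q < K (proceeds forward)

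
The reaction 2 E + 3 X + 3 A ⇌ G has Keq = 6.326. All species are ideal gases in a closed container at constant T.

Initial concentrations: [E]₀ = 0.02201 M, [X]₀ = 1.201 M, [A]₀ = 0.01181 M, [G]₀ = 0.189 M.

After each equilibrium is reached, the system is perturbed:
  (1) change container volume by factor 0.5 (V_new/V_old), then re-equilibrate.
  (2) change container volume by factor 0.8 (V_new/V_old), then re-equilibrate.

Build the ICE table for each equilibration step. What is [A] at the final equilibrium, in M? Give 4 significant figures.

Q₀ = 1.3672e+08 vs Keq = 6.326 ⇒ Q>K, reverse
Step 1:
                    E           X           A           G
  I           0.02201       1.201     0.01181       0.189
  C            0.2331      0.3496      0.3496     -0.1165
  E            0.2551       1.551      0.3614     0.07246
  solve Keq expr → x = -0.1165; check Q = 6.326
Then change container volume by factor 0.5 (V_new/V_old).
Step 2:
                    E           X           A           G
  I            0.5102       3.101      0.7229      0.1449
  C           -0.2623     -0.3934     -0.3934      0.1311
  E            0.2479       2.708      0.3295      0.2761
  solve Keq expr → x = 0.1311; check Q = 6.326
Then change container volume by factor 0.8 (V_new/V_old).
Step 3:
                    E           X           A           G
  I            0.3099       3.385      0.4118      0.3451
  C          -0.06906     -0.1036     -0.1036     0.03453
  E            0.2408       3.281      0.3082      0.3796
  solve Keq expr → x = 0.03453; check Q = 6.326

[A]_eq = 0.3082 M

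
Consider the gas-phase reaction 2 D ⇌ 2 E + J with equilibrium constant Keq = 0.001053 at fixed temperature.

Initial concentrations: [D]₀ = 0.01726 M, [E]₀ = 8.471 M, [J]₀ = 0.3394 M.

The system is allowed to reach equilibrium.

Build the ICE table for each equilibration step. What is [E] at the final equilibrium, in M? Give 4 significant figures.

[E]_eq = 7.792 M

Q₀ = 8.1752e+04 vs Keq = 0.001053 ⇒ Q>K, reverse
Step 1:
                   D          E          J
  init       0.01726      8.471     0.3394
  Δ           0.6788    -0.6788    -0.3394
  eq           0.696      7.792 8.4019e-06
  solve Keq expr → x = -0.3394; check Q = 0.001053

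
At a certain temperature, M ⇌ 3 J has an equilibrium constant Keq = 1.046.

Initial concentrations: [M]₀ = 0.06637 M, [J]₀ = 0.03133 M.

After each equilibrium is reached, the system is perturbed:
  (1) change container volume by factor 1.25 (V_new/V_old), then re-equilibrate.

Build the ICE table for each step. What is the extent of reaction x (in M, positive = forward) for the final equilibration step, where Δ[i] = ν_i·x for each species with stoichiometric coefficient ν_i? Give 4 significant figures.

Q₀ = 4.6335e-04 vs Keq = 1.046 ⇒ Q<K, forward
Step 1:
                    M           J
  init        0.06637     0.03133
  Δ          -0.05807      0.1742
  eq         0.008301      0.2055
  solve Keq expr → x = 0.05807; check Q = 1.046
Then change container volume by factor 1.25 (V_new/V_old).
Step 2:
                    M           J
  init       0.006641      0.1644
  Δ         -0.001927     0.00578
  eq         0.004714      0.1702
  solve Keq expr → x = 0.001927; check Q = 1.046

x = 0.001927 M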